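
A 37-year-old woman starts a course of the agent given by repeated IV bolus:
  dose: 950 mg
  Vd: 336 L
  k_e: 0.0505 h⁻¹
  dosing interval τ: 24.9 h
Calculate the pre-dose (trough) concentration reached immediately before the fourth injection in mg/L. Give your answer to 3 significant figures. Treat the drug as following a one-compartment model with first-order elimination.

1.10 mg/L

C₀ per dose = Dose / Vd = 950 / 336 = 2.827 mg/L
Fraction remaining after one interval: r = e^(−kτ) = e^(−0.05050 × 24.9) = 0.2844
Before dose 4, 3 doses have been given (aged 1τ, 2τ, 3τ).
C_trough = C₀ × (r + r² + … + r^3) = C₀ × r(1−r^3)/(1−r)
        = 2.827 × 0.2844 × (1 − 0.02300) / (1 − 0.2844) = 1.098 mg/L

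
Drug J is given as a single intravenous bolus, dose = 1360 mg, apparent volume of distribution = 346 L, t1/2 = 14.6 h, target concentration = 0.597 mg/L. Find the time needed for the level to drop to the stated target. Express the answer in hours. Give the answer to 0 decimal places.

40 h

C₀ = Dose / Vd = 1360 / 346 = 3.931 mg/L
k = ln2 / t½ = 0.693147 / 14.6 = 0.04748 h⁻¹
t = ln(C₀ / C) / k = ln(3.931 / 0.597) / 0.04748
  = ln(6.585) / 0.04748 = 1.885 / 0.04748 = 39.70 h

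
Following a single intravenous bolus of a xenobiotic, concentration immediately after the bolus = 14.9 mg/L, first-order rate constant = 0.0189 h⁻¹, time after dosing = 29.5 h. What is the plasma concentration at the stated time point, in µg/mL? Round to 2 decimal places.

C = C₀ · e^(−k·t) = 14.90 × e^(−0.01890 × 29.5)
  = 14.90 × 0.5726 = 8.532 mg/L
(8.532 mg/L = 8.532 µg/mL)

8.53 µg/mL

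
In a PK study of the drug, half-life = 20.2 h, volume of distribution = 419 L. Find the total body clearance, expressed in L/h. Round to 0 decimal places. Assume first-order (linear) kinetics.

14 L/h

k = ln2 / t½ = 0.693147 / 20.2 = 0.03431 h⁻¹
CL = k × Vd = 0.03431 × 419 = 14.38 L/h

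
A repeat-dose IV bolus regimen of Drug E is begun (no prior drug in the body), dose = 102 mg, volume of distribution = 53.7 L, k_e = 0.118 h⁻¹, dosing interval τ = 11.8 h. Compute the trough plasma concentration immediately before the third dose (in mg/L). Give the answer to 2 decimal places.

0.59 mg/L

C₀ per dose = Dose / Vd = 102 / 53.7 = 1.899 mg/L
Fraction remaining after one interval: r = e^(−kτ) = e^(−0.1180 × 11.8) = 0.2485
Before dose 3, 2 doses have been given (aged 1τ, 2τ).
C_trough = C₀ × (r + r²) = 1.899 × (0.2485 + 0.06175) = 0.5892 mg/L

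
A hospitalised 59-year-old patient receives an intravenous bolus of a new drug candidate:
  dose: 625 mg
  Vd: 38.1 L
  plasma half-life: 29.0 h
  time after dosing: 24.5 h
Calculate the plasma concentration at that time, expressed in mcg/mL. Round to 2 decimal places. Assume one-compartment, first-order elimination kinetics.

9.13 mcg/mL

C₀ = Dose / Vd = 625.0 / 38.1 = 16.40 mg/L
k = ln2 / t½ = 0.693147 / 29.0 = 0.02390 h⁻¹
C = C₀ · e^(−k·t) = 16.40 × e^(−0.02390 × 24.5)
  = 16.40 × 0.5568 = 9.132 mg/L
(9.132 mg/L = 9.132 mcg/mL)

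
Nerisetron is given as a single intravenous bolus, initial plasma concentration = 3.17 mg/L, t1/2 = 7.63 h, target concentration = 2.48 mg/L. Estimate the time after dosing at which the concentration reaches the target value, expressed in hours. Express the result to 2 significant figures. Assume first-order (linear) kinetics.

k = ln2 / t½ = 0.693147 / 7.63 = 0.09084 h⁻¹
t = ln(C₀ / C) / k = ln(3.170 / 2.48) / 0.09084
  = ln(1.278) / 0.09084 = 0.2453 / 0.09084 = 2.700 h

2.7 h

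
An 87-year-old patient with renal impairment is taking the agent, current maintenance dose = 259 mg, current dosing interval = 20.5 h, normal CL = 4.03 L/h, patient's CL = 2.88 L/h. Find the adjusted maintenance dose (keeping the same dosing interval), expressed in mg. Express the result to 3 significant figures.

185 mg

To keep the same average steady-state level, dosing rate must scale with clearance.
CL ratio = 2.88 / 4.03 = 0.7146
New dose (same interval) = 259 × 0.7146 = 185.1 mg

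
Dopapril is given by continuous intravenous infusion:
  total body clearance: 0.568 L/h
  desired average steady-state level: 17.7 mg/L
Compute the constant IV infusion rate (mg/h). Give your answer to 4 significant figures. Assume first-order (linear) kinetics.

At steady state, infusion rate R₀ = Css × CL = 17.7 × 0.5680 = 10.05 mg/h

10.05 mg/h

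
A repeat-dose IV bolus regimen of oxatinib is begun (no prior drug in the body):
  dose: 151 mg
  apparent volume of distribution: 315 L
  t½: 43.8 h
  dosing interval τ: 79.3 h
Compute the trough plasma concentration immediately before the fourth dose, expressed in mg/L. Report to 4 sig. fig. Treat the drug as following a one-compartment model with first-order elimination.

0.1867 mg/L

C₀ per dose = Dose / Vd = 151 / 315 = 0.4794 mg/L
k = ln2 / t½ = 0.693147 / 43.8 = 0.01583 h⁻¹
Fraction remaining after one interval: r = e^(−kτ) = e^(−0.01583 × 79.3) = 0.2850
Before dose 4, 3 doses have been given (aged 1τ, 2τ, 3τ).
C_trough = C₀ × (r + r² + … + r^3) = C₀ × r(1−r^3)/(1−r)
        = 0.4794 × 0.2850 × (1 − 0.02315) / (1 − 0.2850) = 0.1867 mg/L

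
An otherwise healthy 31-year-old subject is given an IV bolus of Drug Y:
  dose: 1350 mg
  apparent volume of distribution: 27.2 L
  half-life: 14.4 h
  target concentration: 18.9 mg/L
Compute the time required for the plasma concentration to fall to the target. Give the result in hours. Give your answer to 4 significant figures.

20.06 h

C₀ = Dose / Vd = 1350 / 27.2 = 49.63 mg/L
k = ln2 / t½ = 0.693147 / 14.4 = 0.04814 h⁻¹
t = ln(C₀ / C) / k = ln(49.63 / 18.9) / 0.04814
  = ln(2.626) / 0.04814 = 0.9655 / 0.04814 = 20.06 h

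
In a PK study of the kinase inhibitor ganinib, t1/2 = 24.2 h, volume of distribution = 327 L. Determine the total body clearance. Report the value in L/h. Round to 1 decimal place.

k = ln2 / t½ = 0.693147 / 24.2 = 0.02864 h⁻¹
CL = k × Vd = 0.02864 × 327 = 9.365 L/h

9.4 L/h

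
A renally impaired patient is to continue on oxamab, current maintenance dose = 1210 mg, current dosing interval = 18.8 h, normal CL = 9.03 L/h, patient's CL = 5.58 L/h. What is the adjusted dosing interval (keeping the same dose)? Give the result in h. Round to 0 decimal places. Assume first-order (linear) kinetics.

30 h

To keep the same average steady-state level, dosing rate must scale with clearance.
CL ratio = 5.58 / 9.03 = 0.6179
New interval (same dose) = 18.8 / 0.6179 = 30.43 h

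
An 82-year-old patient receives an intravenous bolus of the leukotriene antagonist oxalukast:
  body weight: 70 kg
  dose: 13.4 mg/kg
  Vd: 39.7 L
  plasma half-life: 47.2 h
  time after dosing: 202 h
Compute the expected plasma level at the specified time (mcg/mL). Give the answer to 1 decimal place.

1.2 mcg/mL

Total dose = 13.4 × 70 = 938.0 mg
C₀ = Dose / Vd = 938.0 / 39.7 = 23.63 mg/L
k = ln2 / t½ = 0.693147 / 47.2 = 0.01469 h⁻¹
C = C₀ · e^(−k·t) = 23.63 × e^(−0.01469 × 202)
  = 23.63 × 0.05144 = 1.216 mg/L
(1.216 mg/L = 1.216 mcg/mL)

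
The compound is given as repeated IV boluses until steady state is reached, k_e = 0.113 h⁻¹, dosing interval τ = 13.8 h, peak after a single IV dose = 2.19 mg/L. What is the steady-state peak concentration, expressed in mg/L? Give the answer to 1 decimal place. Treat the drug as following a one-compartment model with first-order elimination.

e^(−kτ) = e^(−0.1130 × 13.8) = 0.2103
Accumulation ratio R = 1 / (1 − e^(−kτ)) = 1 / (1 − 0.2103) = 1.266
Steady-state peak = C₀ × R = 2.19 × 1.266 = 2.773 mg/L

2.8 mg/L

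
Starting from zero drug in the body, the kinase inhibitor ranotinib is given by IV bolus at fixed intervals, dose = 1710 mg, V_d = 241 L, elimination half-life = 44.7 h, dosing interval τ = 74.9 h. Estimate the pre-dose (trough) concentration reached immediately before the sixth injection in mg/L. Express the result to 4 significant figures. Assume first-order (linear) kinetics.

C₀ per dose = Dose / Vd = 1710 / 241 = 7.095 mg/L
k = ln2 / t½ = 0.693147 / 44.7 = 0.01551 h⁻¹
Fraction remaining after one interval: r = e^(−kτ) = e^(−0.01551 × 74.9) = 0.3130
Before dose 6, 5 doses have been given (aged 1τ, 2τ, 3τ, 4τ, 5τ).
C_trough = C₀ × (r + r² + … + r^5) = C₀ × r(1−r^5)/(1−r)
        = 7.095 × 0.3130 × (1 − 0.003004) / (1 − 0.3130) = 3.223 mg/L

3.223 mg/L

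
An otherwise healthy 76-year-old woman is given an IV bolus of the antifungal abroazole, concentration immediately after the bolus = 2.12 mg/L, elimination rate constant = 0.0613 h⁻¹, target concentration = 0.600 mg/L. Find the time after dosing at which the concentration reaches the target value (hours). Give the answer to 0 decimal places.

21 h

t = ln(C₀ / C) / k = ln(2.120 / 0.600) / 0.06130
  = ln(3.533) / 0.06130 = 1.262 / 0.06130 = 20.59 h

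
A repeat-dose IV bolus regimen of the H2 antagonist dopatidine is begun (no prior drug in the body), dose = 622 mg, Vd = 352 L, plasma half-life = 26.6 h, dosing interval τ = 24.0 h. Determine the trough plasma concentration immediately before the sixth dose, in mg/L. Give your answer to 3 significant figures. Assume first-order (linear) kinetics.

C₀ per dose = Dose / Vd = 622 / 352 = 1.767 mg/L
k = ln2 / t½ = 0.693147 / 26.6 = 0.02606 h⁻¹
Fraction remaining after one interval: r = e^(−kτ) = e^(−0.02606 × 24.0) = 0.5350
Before dose 6, 5 doses have been given (aged 1τ, 2τ, 3τ, 4τ, 5τ).
C_trough = C₀ × (r + r² + … + r^5) = C₀ × r(1−r^5)/(1−r)
        = 1.767 × 0.5350 × (1 − 0.04383) / (1 − 0.5350) = 1.944 mg/L

1.94 mg/L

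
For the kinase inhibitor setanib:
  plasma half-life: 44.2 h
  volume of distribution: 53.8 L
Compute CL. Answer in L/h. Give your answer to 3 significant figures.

k = ln2 / t½ = 0.693147 / 44.2 = 0.01568 h⁻¹
CL = k × Vd = 0.01568 × 53.8 = 0.8436 L/h

0.844 L/h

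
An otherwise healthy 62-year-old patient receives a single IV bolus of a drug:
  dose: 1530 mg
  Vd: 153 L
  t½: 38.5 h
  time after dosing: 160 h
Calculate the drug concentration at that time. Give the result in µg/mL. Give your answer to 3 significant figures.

C₀ = Dose / Vd = 1530 / 153 = 10.00 mg/L
k = ln2 / t½ = 0.693147 / 38.5 = 0.01800 h⁻¹
C = C₀ · e^(−k·t) = 10.00 × e^(−0.01800 × 160)
  = 10.00 × 0.05613 = 0.5613 mg/L
(0.5613 mg/L = 0.5613 µg/mL)

0.561 µg/mL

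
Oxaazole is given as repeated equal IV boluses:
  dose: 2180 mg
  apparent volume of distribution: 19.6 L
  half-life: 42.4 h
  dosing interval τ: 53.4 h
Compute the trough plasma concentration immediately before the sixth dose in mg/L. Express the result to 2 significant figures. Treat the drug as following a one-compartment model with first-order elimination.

79 mg/L

C₀ per dose = Dose / Vd = 2180 / 19.6 = 111.2 mg/L
k = ln2 / t½ = 0.693147 / 42.4 = 0.01635 h⁻¹
Fraction remaining after one interval: r = e^(−kτ) = e^(−0.01635 × 53.4) = 0.4177
Before dose 6, 5 doses have been given (aged 1τ, 2τ, 3τ, 4τ, 5τ).
C_trough = C₀ × (r + r² + … + r^5) = C₀ × r(1−r^5)/(1−r)
        = 111.2 × 0.4177 × (1 − 0.01272) / (1 − 0.4177) = 78.75 mg/L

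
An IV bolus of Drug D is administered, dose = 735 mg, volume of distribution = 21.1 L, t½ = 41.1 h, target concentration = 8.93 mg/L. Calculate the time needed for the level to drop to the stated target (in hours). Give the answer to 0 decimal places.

81 h

C₀ = Dose / Vd = 735.0 / 21.1 = 34.83 mg/L
k = ln2 / t½ = 0.693147 / 41.1 = 0.01686 h⁻¹
t = ln(C₀ / C) / k = ln(34.83 / 8.93) / 0.01686
  = ln(3.900) / 0.01686 = 1.361 / 0.01686 = 80.72 h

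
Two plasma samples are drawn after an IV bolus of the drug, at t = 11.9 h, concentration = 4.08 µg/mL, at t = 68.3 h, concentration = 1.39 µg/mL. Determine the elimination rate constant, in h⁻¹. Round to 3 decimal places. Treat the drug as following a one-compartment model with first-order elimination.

0.019 h⁻¹

k = ln(C₁/C₂) / (t₂ − t₁) = ln(4.08/1.39) / (68.3 − 11.9)
  = 1.077 / 56.40 = 0.01910 h⁻¹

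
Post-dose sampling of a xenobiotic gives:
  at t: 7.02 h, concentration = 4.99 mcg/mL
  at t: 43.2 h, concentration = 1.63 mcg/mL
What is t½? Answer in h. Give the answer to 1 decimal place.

22.4 h

k = ln(C₁/C₂) / (t₂ − t₁) = ln(4.99/1.63) / (43.2 − 7.02)
  = 1.119 / 36.18 = 0.03093 h⁻¹
t½ = ln2 / k = 0.693147 / 0.03093 = 22.41 h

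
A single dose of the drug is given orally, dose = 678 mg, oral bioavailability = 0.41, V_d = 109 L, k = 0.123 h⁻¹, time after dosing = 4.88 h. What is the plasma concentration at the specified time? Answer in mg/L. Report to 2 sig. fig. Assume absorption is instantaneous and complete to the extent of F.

1.4 mg/L

Amount reaching circulation = F × Dose = 0.41 × 678.0 = 278.0 mg
C₀ = F·Dose / Vd = 278.0 / 109 = 2.550 mg/L
C = C₀ · e^(−k·t) = 2.550 × e^(−0.1230 × 4.88)
  = 2.550 × 0.5487 = 1.399 mg/L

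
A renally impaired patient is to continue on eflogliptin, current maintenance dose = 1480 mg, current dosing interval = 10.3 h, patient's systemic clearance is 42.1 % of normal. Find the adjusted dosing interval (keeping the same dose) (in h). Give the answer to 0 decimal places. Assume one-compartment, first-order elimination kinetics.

To keep the same average steady-state level, dosing rate must scale with clearance.
CL ratio = 42.1 / 100 = 0.4210
New interval (same dose) = 10.3 / 0.4210 = 24.47 h

24 h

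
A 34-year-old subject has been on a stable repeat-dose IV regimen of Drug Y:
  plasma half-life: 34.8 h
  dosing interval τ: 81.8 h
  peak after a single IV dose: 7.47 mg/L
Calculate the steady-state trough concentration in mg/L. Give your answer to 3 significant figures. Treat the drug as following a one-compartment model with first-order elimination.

k = ln2 / t½ = 0.693147 / 34.8 = 0.01992 h⁻¹
e^(−kτ) = e^(−0.01992 × 81.8) = 0.1960
Accumulation ratio R = 1 / (1 − e^(−kτ)) = 1 / (1 − 0.1960) = 1.244
Steady-state trough = C₀ × R × e^(−kτ) = 7.47 × 1.244 × 0.1960 = 1.821 mg/L

1.82 mg/L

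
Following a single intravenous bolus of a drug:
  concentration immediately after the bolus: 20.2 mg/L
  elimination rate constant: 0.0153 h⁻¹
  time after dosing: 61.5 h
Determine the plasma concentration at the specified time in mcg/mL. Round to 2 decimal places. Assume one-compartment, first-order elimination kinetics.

C = C₀ · e^(−k·t) = 20.20 × e^(−0.01530 × 61.5)
  = 20.20 × 0.3903 = 7.884 mg/L
(7.884 mg/L = 7.884 mcg/mL)

7.88 mcg/mL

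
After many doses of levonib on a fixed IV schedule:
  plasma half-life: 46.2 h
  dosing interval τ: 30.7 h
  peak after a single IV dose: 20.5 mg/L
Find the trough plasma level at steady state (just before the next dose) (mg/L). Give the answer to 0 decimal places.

35 mg/L

k = ln2 / t½ = 0.693147 / 46.2 = 0.01500 h⁻¹
e^(−kτ) = e^(−0.01500 × 30.7) = 0.6310
Accumulation ratio R = 1 / (1 − e^(−kτ)) = 1 / (1 − 0.6310) = 2.710
Steady-state trough = C₀ × R × e^(−kτ) = 20.5 × 2.710 × 0.6310 = 35.06 mg/L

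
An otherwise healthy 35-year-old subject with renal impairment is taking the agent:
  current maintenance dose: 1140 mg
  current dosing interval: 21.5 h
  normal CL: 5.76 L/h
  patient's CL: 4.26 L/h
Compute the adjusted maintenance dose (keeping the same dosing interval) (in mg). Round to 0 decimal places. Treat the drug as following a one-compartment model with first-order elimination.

843 mg

To keep the same average steady-state level, dosing rate must scale with clearance.
CL ratio = 4.26 / 5.76 = 0.7396
New dose (same interval) = 1140 × 0.7396 = 843.1 mg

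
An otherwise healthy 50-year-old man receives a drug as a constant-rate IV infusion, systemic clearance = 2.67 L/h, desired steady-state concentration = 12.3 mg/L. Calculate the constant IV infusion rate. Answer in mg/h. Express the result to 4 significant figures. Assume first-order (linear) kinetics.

At steady state, infusion rate R₀ = Css × CL = 12.3 × 2.670 = 32.84 mg/h

32.84 mg/h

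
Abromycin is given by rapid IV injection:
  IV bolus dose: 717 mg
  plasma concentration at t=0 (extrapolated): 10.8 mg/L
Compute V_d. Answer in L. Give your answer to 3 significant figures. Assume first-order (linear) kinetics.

66.4 L

Vd = Dose / C₀ = 717.0 / 10.8 = 66.39 L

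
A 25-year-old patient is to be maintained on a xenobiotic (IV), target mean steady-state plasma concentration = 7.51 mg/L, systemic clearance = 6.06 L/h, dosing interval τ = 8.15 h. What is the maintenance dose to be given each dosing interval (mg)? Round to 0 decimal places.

At steady state, Dose/τ = Css × CL.
Dose = Css × CL × τ = 7.51 × 6.060 × 8.15 = 370.9 mg

371 mg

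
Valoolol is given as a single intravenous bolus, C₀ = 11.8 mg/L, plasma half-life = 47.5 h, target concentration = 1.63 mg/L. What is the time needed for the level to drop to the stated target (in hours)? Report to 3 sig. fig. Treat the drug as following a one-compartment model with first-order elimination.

136 h

k = ln2 / t½ = 0.693147 / 47.5 = 0.01459 h⁻¹
t = ln(C₀ / C) / k = ln(11.80 / 1.63) / 0.01459
  = ln(7.239) / 0.01459 = 1.979 / 0.01459 = 135.6 h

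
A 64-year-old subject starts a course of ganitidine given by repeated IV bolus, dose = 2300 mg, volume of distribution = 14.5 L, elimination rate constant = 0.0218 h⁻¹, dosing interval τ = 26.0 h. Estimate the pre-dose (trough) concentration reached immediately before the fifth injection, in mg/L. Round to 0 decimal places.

186 mg/L

C₀ per dose = Dose / Vd = 2300 / 14.5 = 158.6 mg/L
Fraction remaining after one interval: r = e^(−kτ) = e^(−0.02180 × 26.0) = 0.5673
Before dose 5, 4 doses have been given (aged 1τ, 2τ, 3τ, 4τ).
C_trough = C₀ × (r + r² + … + r^4) = C₀ × r(1−r^4)/(1−r)
        = 158.6 × 0.5673 × (1 − 0.1036) / (1 − 0.5673) = 186.4 mg/L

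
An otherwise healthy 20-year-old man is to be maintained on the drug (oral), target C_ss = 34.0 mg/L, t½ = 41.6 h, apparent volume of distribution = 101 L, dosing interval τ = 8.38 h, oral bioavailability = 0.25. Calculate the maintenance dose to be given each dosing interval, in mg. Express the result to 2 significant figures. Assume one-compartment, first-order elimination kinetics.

1900 mg

k = ln2 / t½ = 0.693147 / 41.6 = 0.01666 h⁻¹
CL = k × Vd = 0.01666 × 101 = 1.683 L/h
At steady state, F × (Dose/τ) = Css × CL.
Dose = Css × CL × τ / F = 34.0 × 1.683 × 8.38 / 0.25 = 1918 mg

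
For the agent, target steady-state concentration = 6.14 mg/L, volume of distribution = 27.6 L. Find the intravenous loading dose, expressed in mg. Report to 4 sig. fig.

169.5 mg

LD = Css × Vd = 6.14 × 27.6 = 169.5 mg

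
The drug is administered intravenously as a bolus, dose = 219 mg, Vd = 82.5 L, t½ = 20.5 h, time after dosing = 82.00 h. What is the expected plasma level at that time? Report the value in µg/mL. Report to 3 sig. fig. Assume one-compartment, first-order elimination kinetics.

0.166 µg/mL

C₀ = Dose / Vd = 219.0 / 82.5 = 2.655 mg/L
k = ln2 / t½ = 0.693147 / 20.5 = 0.03381 h⁻¹
t / t½ = 82.00 / 20.5 = 4 half-lives
C = C₀ × (1/2)^4 = 2.655 × 0.06250 = 0.1659 mg/L
(0.1659 mg/L = 0.1659 µg/mL)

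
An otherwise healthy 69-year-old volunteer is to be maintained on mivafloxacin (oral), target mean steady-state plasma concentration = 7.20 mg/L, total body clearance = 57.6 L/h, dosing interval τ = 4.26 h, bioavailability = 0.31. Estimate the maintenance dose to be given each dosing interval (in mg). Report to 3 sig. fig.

At steady state, F × (Dose/τ) = Css × CL.
Dose = Css × CL × τ / F = 7.20 × 57.60 × 4.26 / 0.31 = 5699 mg

5700 mg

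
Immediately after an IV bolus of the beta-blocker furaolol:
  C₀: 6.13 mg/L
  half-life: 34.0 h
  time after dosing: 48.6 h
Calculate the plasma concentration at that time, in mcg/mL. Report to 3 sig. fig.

k = ln2 / t½ = 0.693147 / 34.0 = 0.02039 h⁻¹
C = C₀ · e^(−k·t) = 6.130 × e^(−0.02039 × 48.6)
  = 6.130 × 0.3712 = 2.275 mg/L
(2.275 mg/L = 2.275 mcg/mL)

2.28 mcg/mL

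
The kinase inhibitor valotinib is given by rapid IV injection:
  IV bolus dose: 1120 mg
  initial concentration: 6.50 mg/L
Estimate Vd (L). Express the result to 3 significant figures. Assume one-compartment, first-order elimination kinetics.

Vd = Dose / C₀ = 1120 / 6.50 = 172.3 L

172 L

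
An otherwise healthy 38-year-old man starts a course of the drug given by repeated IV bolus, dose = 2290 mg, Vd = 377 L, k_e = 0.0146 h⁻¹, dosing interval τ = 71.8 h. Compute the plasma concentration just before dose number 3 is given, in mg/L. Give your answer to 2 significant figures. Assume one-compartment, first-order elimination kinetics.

2.9 mg/L

C₀ per dose = Dose / Vd = 2290 / 377 = 6.074 mg/L
Fraction remaining after one interval: r = e^(−kτ) = e^(−0.01460 × 71.8) = 0.3505
Before dose 3, 2 doses have been given (aged 1τ, 2τ).
C_trough = C₀ × (r + r²) = 6.074 × (0.3505 + 0.1229) = 2.875 mg/L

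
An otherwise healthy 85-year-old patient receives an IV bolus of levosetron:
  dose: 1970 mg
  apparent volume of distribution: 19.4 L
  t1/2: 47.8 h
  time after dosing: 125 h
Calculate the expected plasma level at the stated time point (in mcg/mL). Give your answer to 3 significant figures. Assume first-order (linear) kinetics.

C₀ = Dose / Vd = 1970 / 19.4 = 101.5 mg/L
k = ln2 / t½ = 0.693147 / 47.8 = 0.01450 h⁻¹
C = C₀ · e^(−k·t) = 101.5 × e^(−0.01450 × 125)
  = 101.5 × 0.1632 = 16.56 mg/L
(16.56 mg/L = 16.56 mcg/mL)

16.6 mcg/mL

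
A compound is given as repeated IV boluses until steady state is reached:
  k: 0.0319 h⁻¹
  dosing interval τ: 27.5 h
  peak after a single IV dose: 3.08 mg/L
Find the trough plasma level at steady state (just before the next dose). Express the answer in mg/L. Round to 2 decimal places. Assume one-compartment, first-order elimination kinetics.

2.19 mg/L

e^(−kτ) = e^(−0.03190 × 27.5) = 0.4159
Accumulation ratio R = 1 / (1 − e^(−kτ)) = 1 / (1 − 0.4159) = 1.712
Steady-state trough = C₀ × R × e^(−kτ) = 3.08 × 1.712 × 0.4159 = 2.193 mg/L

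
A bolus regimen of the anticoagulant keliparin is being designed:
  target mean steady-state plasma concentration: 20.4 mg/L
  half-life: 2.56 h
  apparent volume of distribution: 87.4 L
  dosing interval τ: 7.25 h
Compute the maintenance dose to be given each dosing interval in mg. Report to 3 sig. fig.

k = ln2 / t½ = 0.693147 / 2.56 = 0.2708 h⁻¹
CL = k × Vd = 0.2708 × 87.4 = 23.67 L/h
At steady state, Dose/τ = Css × CL.
Dose = Css × CL × τ = 20.4 × 23.67 × 7.25 = 3501 mg

3500 mg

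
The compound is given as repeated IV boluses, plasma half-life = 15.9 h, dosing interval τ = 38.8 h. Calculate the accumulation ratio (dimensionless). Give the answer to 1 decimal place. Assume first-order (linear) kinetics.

1.2

k = ln2 / t½ = 0.693147 / 15.9 = 0.04359 h⁻¹
e^(−kτ) = e^(−0.04359 × 38.8) = 0.1843
Accumulation ratio R = 1 / (1 − e^(−kτ)) = 1 / (1 − 0.1843) = 1.226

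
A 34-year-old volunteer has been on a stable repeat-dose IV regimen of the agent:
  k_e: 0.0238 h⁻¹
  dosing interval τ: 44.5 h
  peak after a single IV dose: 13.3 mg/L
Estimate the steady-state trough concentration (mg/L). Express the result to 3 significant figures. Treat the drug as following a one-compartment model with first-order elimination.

7.06 mg/L

e^(−kτ) = e^(−0.02380 × 44.5) = 0.3468
Accumulation ratio R = 1 / (1 − e^(−kτ)) = 1 / (1 − 0.3468) = 1.531
Steady-state trough = C₀ × R × e^(−kτ) = 13.3 × 1.531 × 0.3468 = 7.062 mg/L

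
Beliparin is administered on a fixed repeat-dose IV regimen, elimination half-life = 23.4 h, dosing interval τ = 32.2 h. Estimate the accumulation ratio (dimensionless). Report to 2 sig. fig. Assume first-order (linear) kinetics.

1.6

k = ln2 / t½ = 0.693147 / 23.4 = 0.02962 h⁻¹
e^(−kτ) = e^(−0.02962 × 32.2) = 0.3853
Accumulation ratio R = 1 / (1 − e^(−kτ)) = 1 / (1 − 0.3853) = 1.627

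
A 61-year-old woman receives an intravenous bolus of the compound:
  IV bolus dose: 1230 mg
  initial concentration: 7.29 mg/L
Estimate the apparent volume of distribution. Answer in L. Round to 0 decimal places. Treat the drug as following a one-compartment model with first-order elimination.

169 L

Vd = Dose / C₀ = 1230 / 7.29 = 168.7 L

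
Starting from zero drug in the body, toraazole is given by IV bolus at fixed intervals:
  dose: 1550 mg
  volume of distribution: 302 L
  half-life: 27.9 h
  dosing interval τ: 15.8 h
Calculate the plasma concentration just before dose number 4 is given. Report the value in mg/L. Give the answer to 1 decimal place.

7.4 mg/L

C₀ per dose = Dose / Vd = 1550 / 302 = 5.132 mg/L
k = ln2 / t½ = 0.693147 / 27.9 = 0.02484 h⁻¹
Fraction remaining after one interval: r = e^(−kτ) = e^(−0.02484 × 15.8) = 0.6754
Before dose 4, 3 doses have been given (aged 1τ, 2τ, 3τ).
C_trough = C₀ × (r + r² + … + r^3) = C₀ × r(1−r^3)/(1−r)
        = 5.132 × 0.6754 × (1 − 0.3081) / (1 − 0.6754) = 7.388 mg/L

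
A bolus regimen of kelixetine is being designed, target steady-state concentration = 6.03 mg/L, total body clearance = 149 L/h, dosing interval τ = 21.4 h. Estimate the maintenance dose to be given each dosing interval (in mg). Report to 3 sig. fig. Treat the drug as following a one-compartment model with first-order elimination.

At steady state, Dose/τ = Css × CL.
Dose = Css × CL × τ = 6.03 × 149.0 × 21.4 = 19230 mg

19200 mg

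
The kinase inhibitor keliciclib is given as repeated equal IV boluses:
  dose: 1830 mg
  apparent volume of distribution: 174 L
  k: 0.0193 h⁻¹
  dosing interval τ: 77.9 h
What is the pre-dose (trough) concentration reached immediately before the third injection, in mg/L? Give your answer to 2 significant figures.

2.9 mg/L

C₀ per dose = Dose / Vd = 1830 / 174 = 10.52 mg/L
Fraction remaining after one interval: r = e^(−kτ) = e^(−0.01930 × 77.9) = 0.2224
Before dose 3, 2 doses have been given (aged 1τ, 2τ).
C_trough = C₀ × (r + r²) = 10.52 × (0.2224 + 0.04946) = 2.860 mg/L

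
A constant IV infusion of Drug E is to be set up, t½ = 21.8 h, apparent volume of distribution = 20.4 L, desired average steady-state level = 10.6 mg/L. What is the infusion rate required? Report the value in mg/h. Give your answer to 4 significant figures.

6.876 mg/h

k = ln2 / t½ = 0.693147 / 21.8 = 0.03180 h⁻¹
CL = k × Vd = 0.03180 × 20.4 = 0.6487 L/h
At steady state, infusion rate R₀ = Css × CL = 10.6 × 0.6487 = 6.876 mg/h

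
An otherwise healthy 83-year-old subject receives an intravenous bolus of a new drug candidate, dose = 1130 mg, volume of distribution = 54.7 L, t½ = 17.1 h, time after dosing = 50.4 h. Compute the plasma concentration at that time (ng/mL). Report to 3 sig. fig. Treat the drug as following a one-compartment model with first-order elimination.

2680 ng/mL

C₀ = Dose / Vd = 1130 / 54.7 = 20.66 mg/L
k = ln2 / t½ = 0.693147 / 17.1 = 0.04053 h⁻¹
C = C₀ · e^(−k·t) = 20.66 × e^(−0.04053 × 50.4)
  = 20.66 × 0.1297 = 2.680 mg/L
Convert: 2.680 mg/L × 1000 = 2680 ng/mL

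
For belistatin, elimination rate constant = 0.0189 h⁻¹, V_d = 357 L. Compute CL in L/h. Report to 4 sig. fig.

6.747 L/h

CL = k × Vd = 0.0189 × 357 = 6.747 L/h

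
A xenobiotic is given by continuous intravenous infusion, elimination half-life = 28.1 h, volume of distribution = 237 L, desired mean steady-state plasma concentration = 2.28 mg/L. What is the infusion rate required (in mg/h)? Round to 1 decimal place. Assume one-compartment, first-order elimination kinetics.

k = ln2 / t½ = 0.693147 / 28.1 = 0.02467 h⁻¹
CL = k × Vd = 0.02467 × 237 = 5.847 L/h
At steady state, infusion rate R₀ = Css × CL = 2.28 × 5.847 = 13.33 mg/h

13.3 mg/h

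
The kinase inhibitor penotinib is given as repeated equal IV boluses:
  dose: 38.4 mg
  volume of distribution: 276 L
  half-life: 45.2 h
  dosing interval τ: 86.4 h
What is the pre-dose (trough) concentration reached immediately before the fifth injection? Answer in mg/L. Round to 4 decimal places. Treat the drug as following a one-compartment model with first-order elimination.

0.0501 mg/L

C₀ per dose = Dose / Vd = 38.4 / 276 = 0.1391 mg/L
k = ln2 / t½ = 0.693147 / 45.2 = 0.01534 h⁻¹
Fraction remaining after one interval: r = e^(−kτ) = e^(−0.01534 × 86.4) = 0.2657
Before dose 5, 4 doses have been given (aged 1τ, 2τ, 3τ, 4τ).
C_trough = C₀ × (r + r² + … + r^4) = C₀ × r(1−r^4)/(1−r)
        = 0.1391 × 0.2657 × (1 − 0.004984) / (1 − 0.2657) = 0.05008 mg/L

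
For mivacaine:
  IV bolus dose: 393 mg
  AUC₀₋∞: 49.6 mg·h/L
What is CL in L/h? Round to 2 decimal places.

CL = Dose / AUC = 393 / 49.6 = 7.923 L/h

7.92 L/h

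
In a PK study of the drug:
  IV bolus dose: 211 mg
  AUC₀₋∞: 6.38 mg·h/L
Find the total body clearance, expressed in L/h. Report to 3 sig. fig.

CL = Dose / AUC = 211 / 6.38 = 33.07 L/h

33.1 L/h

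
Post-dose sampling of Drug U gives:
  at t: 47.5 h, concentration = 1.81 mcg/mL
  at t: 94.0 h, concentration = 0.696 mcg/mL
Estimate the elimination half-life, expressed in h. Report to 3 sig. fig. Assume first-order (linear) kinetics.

k = ln(C₁/C₂) / (t₂ − t₁) = ln(1.81/0.696) / (94.0 − 47.5)
  = 0.9557 / 46.50 = 0.02055 h⁻¹
t½ = ln2 / k = 0.693147 / 0.02055 = 33.73 h

33.7 h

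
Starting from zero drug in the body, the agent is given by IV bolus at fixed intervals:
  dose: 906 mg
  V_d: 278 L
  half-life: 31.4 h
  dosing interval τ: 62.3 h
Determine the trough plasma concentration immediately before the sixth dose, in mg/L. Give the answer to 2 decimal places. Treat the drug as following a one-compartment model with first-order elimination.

C₀ per dose = Dose / Vd = 906 / 278 = 3.259 mg/L
k = ln2 / t½ = 0.693147 / 31.4 = 0.02207 h⁻¹
Fraction remaining after one interval: r = e^(−kτ) = e^(−0.02207 × 62.3) = 0.2528
Before dose 6, 5 doses have been given (aged 1τ, 2τ, 3τ, 4τ, 5τ).
C_trough = C₀ × (r + r² + … + r^5) = C₀ × r(1−r^5)/(1−r)
        = 3.259 × 0.2528 × (1 − 0.001032) / (1 − 0.2528) = 1.101 mg/L

1.10 mg/L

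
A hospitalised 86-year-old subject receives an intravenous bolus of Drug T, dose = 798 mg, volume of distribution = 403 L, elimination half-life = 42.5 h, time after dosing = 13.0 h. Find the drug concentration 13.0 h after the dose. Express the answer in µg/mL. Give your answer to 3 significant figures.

1.60 µg/mL

C₀ = Dose / Vd = 798.0 / 403 = 1.980 mg/L
k = ln2 / t½ = 0.693147 / 42.5 = 0.01631 h⁻¹
C = C₀ · e^(−k·t) = 1.980 × e^(−0.01631 × 13.0)
  = 1.980 × 0.8089 = 1.602 mg/L
(1.602 mg/L = 1.602 µg/mL)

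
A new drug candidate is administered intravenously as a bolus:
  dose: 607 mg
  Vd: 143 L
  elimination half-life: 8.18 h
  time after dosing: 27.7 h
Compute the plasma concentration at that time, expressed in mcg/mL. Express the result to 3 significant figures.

C₀ = Dose / Vd = 607.0 / 143 = 4.245 mg/L
k = ln2 / t½ = 0.693147 / 8.18 = 0.08474 h⁻¹
C = C₀ · e^(−k·t) = 4.245 × e^(−0.08474 × 27.7)
  = 4.245 × 0.09563 = 0.4059 mg/L
(0.4059 mg/L = 0.4059 mcg/mL)

0.406 mcg/mL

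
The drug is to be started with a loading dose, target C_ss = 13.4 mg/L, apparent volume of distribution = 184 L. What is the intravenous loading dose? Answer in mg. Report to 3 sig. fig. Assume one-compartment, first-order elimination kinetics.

LD = Css × Vd = 13.4 × 184 = 2466 mg

2470 mg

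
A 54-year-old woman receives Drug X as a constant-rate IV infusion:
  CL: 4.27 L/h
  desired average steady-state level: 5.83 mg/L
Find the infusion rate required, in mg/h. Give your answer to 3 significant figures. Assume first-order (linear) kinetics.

At steady state, infusion rate R₀ = Css × CL = 5.83 × 4.270 = 24.89 mg/h

24.9 mg/h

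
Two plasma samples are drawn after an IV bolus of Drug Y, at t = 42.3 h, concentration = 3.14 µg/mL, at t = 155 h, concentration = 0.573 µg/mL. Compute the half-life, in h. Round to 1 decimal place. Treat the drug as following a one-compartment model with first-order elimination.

45.9 h

k = ln(C₁/C₂) / (t₂ − t₁) = ln(3.14/0.573) / (155 − 42.3)
  = 1.701 / 112.7 = 0.01509 h⁻¹
t½ = ln2 / k = 0.693147 / 0.01509 = 45.93 h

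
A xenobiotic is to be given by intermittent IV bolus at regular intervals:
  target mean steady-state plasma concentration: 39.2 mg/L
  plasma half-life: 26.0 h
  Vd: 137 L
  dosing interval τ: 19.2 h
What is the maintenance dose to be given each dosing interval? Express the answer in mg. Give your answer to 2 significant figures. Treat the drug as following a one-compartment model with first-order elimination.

k = ln2 / t½ = 0.693147 / 26.0 = 0.02666 h⁻¹
CL = k × Vd = 0.02666 × 137 = 3.652 L/h
At steady state, Dose/τ = Css × CL.
Dose = Css × CL × τ = 39.2 × 3.652 × 19.2 = 2749 mg

2700 mg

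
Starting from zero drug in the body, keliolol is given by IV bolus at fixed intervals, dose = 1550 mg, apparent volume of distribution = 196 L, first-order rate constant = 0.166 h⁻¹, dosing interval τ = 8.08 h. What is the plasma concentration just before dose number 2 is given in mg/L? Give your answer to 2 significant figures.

2.1 mg/L

C₀ per dose = Dose / Vd = 1550 / 196 = 7.908 mg/L
Fraction remaining after one interval: r = e^(−kτ) = e^(−0.1660 × 8.08) = 0.2615
Before dose 2, 1 dose has been given (aged 1τ).
C_trough = C₀ × r = 7.908 × 0.2615 = 2.068 mg/L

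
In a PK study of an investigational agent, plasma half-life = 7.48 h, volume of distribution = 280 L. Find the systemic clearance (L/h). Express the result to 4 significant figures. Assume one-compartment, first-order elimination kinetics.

k = ln2 / t½ = 0.693147 / 7.48 = 0.09267 h⁻¹
CL = k × Vd = 0.09267 × 280 = 25.95 L/h

25.95 L/h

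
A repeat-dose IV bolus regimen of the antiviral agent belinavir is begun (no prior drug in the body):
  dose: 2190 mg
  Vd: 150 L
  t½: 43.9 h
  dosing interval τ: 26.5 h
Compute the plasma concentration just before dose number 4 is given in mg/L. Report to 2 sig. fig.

C₀ per dose = Dose / Vd = 2190 / 150 = 14.60 mg/L
k = ln2 / t½ = 0.693147 / 43.9 = 0.01579 h⁻¹
Fraction remaining after one interval: r = e^(−kτ) = e^(−0.01579 × 26.5) = 0.6581
Before dose 4, 3 doses have been given (aged 1τ, 2τ, 3τ).
C_trough = C₀ × (r + r² + … + r^3) = C₀ × r(1−r^3)/(1−r)
        = 14.60 × 0.6581 × (1 − 0.2850) / (1 − 0.6581) = 20.09 mg/L

20 mg/L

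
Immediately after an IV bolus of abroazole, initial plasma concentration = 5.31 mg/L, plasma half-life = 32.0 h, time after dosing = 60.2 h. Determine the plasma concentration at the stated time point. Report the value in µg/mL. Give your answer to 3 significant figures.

k = ln2 / t½ = 0.693147 / 32.0 = 0.02166 h⁻¹
C = C₀ · e^(−k·t) = 5.310 × e^(−0.02166 × 60.2)
  = 5.310 × 0.2715 = 1.442 mg/L
(1.442 mg/L = 1.442 µg/mL)

1.44 µg/mL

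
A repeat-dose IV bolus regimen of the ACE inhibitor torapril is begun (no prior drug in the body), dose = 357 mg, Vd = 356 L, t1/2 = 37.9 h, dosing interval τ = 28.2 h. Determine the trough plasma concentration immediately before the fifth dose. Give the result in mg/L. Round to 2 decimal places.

C₀ per dose = Dose / Vd = 357 / 356 = 1.003 mg/L
k = ln2 / t½ = 0.693147 / 37.9 = 0.01829 h⁻¹
Fraction remaining after one interval: r = e^(−kτ) = e^(−0.01829 × 28.2) = 0.5970
Before dose 5, 4 doses have been given (aged 1τ, 2τ, 3τ, 4τ).
C_trough = C₀ × (r + r² + … + r^4) = C₀ × r(1−r^4)/(1−r)
        = 1.003 × 0.5970 × (1 − 0.1270) / (1 − 0.5970) = 1.297 mg/L

1.30 mg/L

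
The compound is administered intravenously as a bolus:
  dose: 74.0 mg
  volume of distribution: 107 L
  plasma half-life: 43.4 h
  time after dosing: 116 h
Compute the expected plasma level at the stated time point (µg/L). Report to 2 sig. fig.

110 µg/L

C₀ = Dose / Vd = 74.00 / 107 = 0.6916 mg/L
k = ln2 / t½ = 0.693147 / 43.4 = 0.01597 h⁻¹
C = C₀ · e^(−k·t) = 0.6916 × e^(−0.01597 × 116)
  = 0.6916 × 0.1568 = 0.1084 mg/L
Convert: 0.1084 mg/L × 1000 = 108.4 µg/L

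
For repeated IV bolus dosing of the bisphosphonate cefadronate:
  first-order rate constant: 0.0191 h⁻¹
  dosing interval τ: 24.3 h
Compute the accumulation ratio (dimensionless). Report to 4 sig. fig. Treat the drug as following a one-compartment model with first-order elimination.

e^(−kτ) = e^(−0.01910 × 24.3) = 0.6287
Accumulation ratio R = 1 / (1 − e^(−kτ)) = 1 / (1 − 0.6287) = 2.693

2.693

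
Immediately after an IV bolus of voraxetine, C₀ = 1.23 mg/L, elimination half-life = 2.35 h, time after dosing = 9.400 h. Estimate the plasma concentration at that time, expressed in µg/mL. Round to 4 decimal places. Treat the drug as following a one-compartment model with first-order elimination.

0.0769 µg/mL

k = ln2 / t½ = 0.693147 / 2.35 = 0.2950 h⁻¹
t / t½ = 9.400 / 2.35 = 4 half-lives
C = C₀ × (1/2)^4 = 1.230 × 0.06250 = 0.07688 mg/L
(0.07688 mg/L = 0.07688 µg/mL)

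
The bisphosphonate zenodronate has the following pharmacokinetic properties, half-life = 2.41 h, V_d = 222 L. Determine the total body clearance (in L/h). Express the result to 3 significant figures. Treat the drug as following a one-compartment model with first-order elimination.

63.9 L/h

k = ln2 / t½ = 0.693147 / 2.41 = 0.2876 h⁻¹
CL = k × Vd = 0.2876 × 222 = 63.85 L/h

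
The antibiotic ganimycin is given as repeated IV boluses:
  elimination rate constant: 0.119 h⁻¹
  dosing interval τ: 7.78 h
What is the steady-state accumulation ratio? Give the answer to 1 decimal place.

e^(−kτ) = e^(−0.1190 × 7.78) = 0.3962
Accumulation ratio R = 1 / (1 − e^(−kτ)) = 1 / (1 − 0.3962) = 1.656

1.7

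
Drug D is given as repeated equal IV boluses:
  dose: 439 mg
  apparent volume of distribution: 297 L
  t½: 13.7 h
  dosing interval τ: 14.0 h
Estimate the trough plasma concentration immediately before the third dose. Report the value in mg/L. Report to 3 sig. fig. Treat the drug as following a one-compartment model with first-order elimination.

C₀ per dose = Dose / Vd = 439 / 297 = 1.478 mg/L
k = ln2 / t½ = 0.693147 / 13.7 = 0.05059 h⁻¹
Fraction remaining after one interval: r = e^(−kτ) = e^(−0.05059 × 14.0) = 0.4925
Before dose 3, 2 doses have been given (aged 1τ, 2τ).
C_trough = C₀ × (r + r²) = 1.478 × (0.4925 + 0.2426) = 1.086 mg/L

1.09 mg/L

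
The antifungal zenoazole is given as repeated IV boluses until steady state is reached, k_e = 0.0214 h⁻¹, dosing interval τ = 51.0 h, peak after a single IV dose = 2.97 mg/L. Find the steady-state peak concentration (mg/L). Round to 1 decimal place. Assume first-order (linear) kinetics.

4.5 mg/L

e^(−kτ) = e^(−0.02140 × 51.0) = 0.3357
Accumulation ratio R = 1 / (1 − e^(−kτ)) = 1 / (1 − 0.3357) = 1.505
Steady-state peak = C₀ × R = 2.97 × 1.505 = 4.470 mg/L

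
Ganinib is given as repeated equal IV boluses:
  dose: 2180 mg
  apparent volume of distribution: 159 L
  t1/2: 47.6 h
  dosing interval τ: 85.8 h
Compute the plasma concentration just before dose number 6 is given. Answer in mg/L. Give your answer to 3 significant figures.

C₀ per dose = Dose / Vd = 2180 / 159 = 13.71 mg/L
k = ln2 / t½ = 0.693147 / 47.6 = 0.01456 h⁻¹
Fraction remaining after one interval: r = e^(−kτ) = e^(−0.01456 × 85.8) = 0.2867
Before dose 6, 5 doses have been given (aged 1τ, 2τ, 3τ, 4τ, 5τ).
C_trough = C₀ × (r + r² + … + r^5) = C₀ × r(1−r^5)/(1−r)
        = 13.71 × 0.2867 × (1 − 0.001937) / (1 − 0.2867) = 5.500 mg/L

5.50 mg/L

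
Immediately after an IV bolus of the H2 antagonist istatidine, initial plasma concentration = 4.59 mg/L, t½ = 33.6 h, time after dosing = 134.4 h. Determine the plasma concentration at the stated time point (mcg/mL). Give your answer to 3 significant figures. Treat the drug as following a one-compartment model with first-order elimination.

0.287 mcg/mL

k = ln2 / t½ = 0.693147 / 33.6 = 0.02063 h⁻¹
t / t½ = 134.4 / 33.6 = 4 half-lives
C = C₀ × (1/2)^4 = 4.590 × 0.06250 = 0.2869 mg/L
(0.2869 mg/L = 0.2869 mcg/mL)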